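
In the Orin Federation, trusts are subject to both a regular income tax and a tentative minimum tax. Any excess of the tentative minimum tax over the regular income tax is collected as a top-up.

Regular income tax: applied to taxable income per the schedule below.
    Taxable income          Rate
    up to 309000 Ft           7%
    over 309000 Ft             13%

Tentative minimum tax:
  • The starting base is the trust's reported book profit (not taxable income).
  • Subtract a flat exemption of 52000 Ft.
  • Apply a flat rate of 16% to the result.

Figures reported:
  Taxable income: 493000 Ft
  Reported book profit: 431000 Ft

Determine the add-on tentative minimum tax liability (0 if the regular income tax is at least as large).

Regular income tax:
  309000 Ft × 7% = 21630 Ft
  184000 Ft × 13% = 23920 Ft
  → 45550 Ft

Tentative minimum tax:
  Base (reported book profit): 431000 Ft
  Less exemption 52000 Ft → base 379000 Ft
  379000 Ft × 16% = 60640 Ft

Excess of tentative minimum tax over regular income tax: 60640 Ft − 45550 Ft = 15090 Ft.

15090 Ft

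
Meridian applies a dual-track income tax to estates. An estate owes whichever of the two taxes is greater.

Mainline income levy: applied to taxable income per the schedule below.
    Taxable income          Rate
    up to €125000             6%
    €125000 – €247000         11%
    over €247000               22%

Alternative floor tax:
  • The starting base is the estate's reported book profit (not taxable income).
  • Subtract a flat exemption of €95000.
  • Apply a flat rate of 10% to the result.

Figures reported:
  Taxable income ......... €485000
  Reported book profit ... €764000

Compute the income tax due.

€73280

Mainline income levy:
  €125000 × 6% = €7500
  €122000 × 11% = €13420
  €238000 × 22% = €52360
  → €73280

Alternative floor tax:
  Base (reported book profit): €764000
  Less exemption €95000 → base €669000
  €669000 × 10% = €66900

€73280 > €66900, so the mainline income levy governs.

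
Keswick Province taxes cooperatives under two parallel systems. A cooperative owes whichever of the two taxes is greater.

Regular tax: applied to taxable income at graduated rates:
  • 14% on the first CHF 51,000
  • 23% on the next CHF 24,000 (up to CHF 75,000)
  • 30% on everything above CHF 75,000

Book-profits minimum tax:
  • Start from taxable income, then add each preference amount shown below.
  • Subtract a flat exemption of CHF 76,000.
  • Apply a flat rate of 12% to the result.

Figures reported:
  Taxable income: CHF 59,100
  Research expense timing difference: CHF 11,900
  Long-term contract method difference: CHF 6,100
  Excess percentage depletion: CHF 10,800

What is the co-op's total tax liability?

Book-profits minimum tax:
  Adjusted income: CHF 59,100 + CHF 11,900 + CHF 6,100 + CHF 10,800 = CHF 87,900
  Less exemption CHF 76,000 → base CHF 11,900
  CHF 11,900 × 12% = CHF 1,428

Regular tax:
  CHF 51,000 × 14% = CHF 7,140
  CHF 8,100 × 23% = CHF 1,863
  → CHF 9,003

CHF 9,003 > CHF 1,428, so the regular tax governs.

CHF 9,003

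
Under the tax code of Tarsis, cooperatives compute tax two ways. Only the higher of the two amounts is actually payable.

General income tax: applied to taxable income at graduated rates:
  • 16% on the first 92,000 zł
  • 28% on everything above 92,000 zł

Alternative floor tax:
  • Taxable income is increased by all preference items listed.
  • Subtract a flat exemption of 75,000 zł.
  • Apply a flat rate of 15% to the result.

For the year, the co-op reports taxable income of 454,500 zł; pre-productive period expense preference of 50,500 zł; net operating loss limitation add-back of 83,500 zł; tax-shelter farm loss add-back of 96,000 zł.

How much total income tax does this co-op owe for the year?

General income tax:
  92,000 zł × 16% = 14,720 zł
  362,500 zł × 28% = 101,500 zł
  → 116,220 zł

Alternative floor tax:
  Adjusted income: 454,500 zł + 50,500 zł + 83,500 zł + 96,000 zł = 684,500 zł
  Less exemption 75,000 zł → base 609,500 zł
  609,500 zł × 15% = 91,425 zł

116,220 zł > 91,425 zł, so the general income tax governs.

116,220 zł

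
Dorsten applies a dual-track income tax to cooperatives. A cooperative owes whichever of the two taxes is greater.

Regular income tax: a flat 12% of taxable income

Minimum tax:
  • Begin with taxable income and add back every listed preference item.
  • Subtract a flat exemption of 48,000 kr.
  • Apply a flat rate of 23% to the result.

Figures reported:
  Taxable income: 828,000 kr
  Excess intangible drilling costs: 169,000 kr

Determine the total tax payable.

Regular income tax:
  828,000 kr × 12% = 99,360 kr

Minimum tax:
  Adjusted income: 828,000 kr + 169,000 kr = 997,000 kr
  Less exemption 48,000 kr → base 949,000 kr
  949,000 kr × 23% = 218,270 kr

218,270 kr > 99,360 kr, so the minimum tax is the binding amount.

218,270 kr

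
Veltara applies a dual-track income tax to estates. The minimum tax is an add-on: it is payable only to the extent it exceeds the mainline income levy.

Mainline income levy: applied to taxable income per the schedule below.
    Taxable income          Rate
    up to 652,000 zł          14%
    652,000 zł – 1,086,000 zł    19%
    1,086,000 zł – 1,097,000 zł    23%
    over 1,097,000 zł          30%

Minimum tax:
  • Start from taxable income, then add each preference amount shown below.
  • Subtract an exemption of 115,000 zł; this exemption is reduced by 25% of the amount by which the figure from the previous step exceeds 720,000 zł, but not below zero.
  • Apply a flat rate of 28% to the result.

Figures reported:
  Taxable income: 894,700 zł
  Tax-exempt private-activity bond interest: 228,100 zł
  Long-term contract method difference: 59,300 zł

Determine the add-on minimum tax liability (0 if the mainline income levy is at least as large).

Mainline income levy:
  652,000 zł × 14% = 91,280 zł
  242,700 zł × 19% = 46,113 zł
  → 137,393 zł

Minimum tax:
  Adjusted income: 894,700 zł + 228,100 zł + 59,300 zł = 1,182,100 zł
  Exemption: 25% × (1,182,100 zł − 720,000 zł) = 115,525 zł ≥ 115,000 zł, so the exemption is fully phased out
  Base: 1,182,100 zł − 0 zł = 1,182,100 zł
  1,182,100 zł × 28% = 330,988 zł

Excess of minimum tax over mainline income levy: 330,988 zł − 137,393 zł = 193,595 zł.

193,595 zł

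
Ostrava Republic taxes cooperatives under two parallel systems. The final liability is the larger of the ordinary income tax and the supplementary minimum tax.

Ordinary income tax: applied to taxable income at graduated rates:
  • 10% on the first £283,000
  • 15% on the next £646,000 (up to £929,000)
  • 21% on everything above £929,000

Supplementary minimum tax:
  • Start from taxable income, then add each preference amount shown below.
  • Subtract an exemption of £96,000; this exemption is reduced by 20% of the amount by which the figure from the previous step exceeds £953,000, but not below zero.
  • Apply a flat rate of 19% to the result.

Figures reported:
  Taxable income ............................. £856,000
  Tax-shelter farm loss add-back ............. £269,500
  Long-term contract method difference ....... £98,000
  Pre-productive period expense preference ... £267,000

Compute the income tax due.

£283,195

Supplementary minimum tax:
  Adjusted income: £856,000 + £269,500 + £98,000 + £267,000 = £1,490,500
  Exemption: 20% × (£1,490,500 − £953,000) = £107,500 ≥ £96,000, so the exemption is fully phased out
  Base: £1,490,500 − £0 = £1,490,500
  £1,490,500 × 19% = £283,195

Ordinary income tax:
  £283,000 × 10% = £28,300
  £573,000 × 15% = £85,950
  → £114,250

£283,195 > £114,250, so the supplementary minimum tax is the binding amount.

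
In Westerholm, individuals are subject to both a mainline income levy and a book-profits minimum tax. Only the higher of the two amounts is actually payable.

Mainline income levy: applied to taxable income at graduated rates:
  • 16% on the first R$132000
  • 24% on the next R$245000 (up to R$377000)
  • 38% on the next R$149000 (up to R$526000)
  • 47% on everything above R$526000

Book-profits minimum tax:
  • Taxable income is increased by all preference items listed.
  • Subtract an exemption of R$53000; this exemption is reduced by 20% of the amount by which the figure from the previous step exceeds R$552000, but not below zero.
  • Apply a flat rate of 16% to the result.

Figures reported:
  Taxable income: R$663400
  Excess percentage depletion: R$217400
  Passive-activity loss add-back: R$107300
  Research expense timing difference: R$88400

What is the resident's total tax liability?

R$201118

Mainline income levy:
  R$132000 × 16% = R$21120
  R$245000 × 24% = R$58800
  R$149000 × 38% = R$56620
  R$137400 × 47% = R$64578
  → R$201118

Book-profits minimum tax:
  Adjusted income: R$663400 + R$217400 + R$107300 + R$88400 = R$1076500
  Exemption: 20% × (R$1076500 − R$552000) = R$104900 ≥ R$53000, so the exemption is fully phased out
  Base: R$1076500 − R$0 = R$1076500
  R$1076500 × 16% = R$172240

R$201118 > R$172240, so the mainline income levy governs.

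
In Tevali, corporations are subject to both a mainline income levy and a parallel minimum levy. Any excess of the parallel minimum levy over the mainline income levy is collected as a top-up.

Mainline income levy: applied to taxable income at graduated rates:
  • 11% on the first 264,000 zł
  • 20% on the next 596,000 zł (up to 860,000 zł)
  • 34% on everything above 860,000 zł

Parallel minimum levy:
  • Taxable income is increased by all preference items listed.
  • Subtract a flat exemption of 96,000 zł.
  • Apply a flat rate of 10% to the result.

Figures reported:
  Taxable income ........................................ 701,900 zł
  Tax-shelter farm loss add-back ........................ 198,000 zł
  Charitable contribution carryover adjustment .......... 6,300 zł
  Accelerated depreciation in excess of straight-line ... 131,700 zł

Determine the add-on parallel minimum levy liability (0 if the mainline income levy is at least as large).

Mainline income levy:
  264,000 zł × 11% = 29,040 zł
  437,900 zł × 20% = 87,580 zł
  → 116,620 zł

Parallel minimum levy:
  Adjusted income: 701,900 zł + 198,000 zł + 6,300 zł + 131,700 zł = 1,037,900 zł
  Less exemption 96,000 zł → base 941,900 zł
  941,900 zł × 10% = 94,190 zł

94,190 zł ≤ 116,620 zł, so no add-on is due.

0 zł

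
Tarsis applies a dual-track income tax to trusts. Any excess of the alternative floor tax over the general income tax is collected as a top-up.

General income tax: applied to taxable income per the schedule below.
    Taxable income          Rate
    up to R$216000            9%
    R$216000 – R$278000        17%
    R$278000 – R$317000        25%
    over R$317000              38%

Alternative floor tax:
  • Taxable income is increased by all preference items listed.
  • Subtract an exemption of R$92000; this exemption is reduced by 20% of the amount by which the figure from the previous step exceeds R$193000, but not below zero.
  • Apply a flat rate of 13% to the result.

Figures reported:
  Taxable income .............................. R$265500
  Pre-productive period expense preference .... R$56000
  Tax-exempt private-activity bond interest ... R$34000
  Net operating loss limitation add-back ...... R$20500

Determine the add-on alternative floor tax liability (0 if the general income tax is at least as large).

General income tax:
  R$216000 × 9% = R$19440
  R$49500 × 17% = R$8415
  → R$27855

Alternative floor tax:
  Adjusted income: R$265500 + R$56000 + R$34000 + R$20500 = R$376000
  Exemption: R$92000 − 20% × (R$376000 − R$193000) = R$92000 − R$36600 = R$55400
  Base: R$376000 − R$55400 = R$320600
  R$320600 × 13% = R$41678

Excess of alternative floor tax over general income tax: R$41678 − R$27855 = R$13823.

R$13823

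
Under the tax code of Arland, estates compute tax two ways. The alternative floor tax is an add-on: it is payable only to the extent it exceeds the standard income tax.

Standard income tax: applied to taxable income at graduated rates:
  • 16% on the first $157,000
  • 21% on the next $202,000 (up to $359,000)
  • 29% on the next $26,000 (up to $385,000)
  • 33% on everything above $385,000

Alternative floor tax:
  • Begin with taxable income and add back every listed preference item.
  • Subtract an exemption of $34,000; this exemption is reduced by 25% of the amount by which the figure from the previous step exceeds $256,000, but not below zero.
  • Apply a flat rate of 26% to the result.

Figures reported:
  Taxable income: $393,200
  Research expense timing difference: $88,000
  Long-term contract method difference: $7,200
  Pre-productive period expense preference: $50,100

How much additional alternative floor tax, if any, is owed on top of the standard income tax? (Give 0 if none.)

Alternative floor tax:
  Adjusted income: $393,200 + $88,000 + $7,200 + $50,100 = $538,500
  Exemption: 25% × ($538,500 − $256,000) = $70,625 ≥ $34,000, so the exemption is fully phased out
  Base: $538,500 − $0 = $538,500
  $538,500 × 26% = $140,010

Standard income tax:
  $157,000 × 16% = $25,120
  $202,000 × 21% = $42,420
  $26,000 × 29% = $7,540
  $8,200 × 33% = $2,706
  → $77,786

Excess of alternative floor tax over standard income tax: $140,010 − $77,786 = $62,224.

$62,224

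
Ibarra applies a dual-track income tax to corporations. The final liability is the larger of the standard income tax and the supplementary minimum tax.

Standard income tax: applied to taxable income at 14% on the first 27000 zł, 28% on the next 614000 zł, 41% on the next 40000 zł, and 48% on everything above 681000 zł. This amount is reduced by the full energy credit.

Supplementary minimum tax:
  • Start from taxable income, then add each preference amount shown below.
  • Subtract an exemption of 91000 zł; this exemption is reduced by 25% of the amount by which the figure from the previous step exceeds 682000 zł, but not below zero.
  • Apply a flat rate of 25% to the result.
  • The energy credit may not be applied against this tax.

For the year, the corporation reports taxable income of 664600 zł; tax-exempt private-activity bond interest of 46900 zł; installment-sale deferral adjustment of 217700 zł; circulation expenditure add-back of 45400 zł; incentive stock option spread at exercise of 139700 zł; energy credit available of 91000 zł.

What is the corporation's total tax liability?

278575 zł

Standard income tax:
  27000 zł × 14% = 3780 zł
  614000 zł × 28% = 171920 zł
  23600 zł × 41% = 9676 zł
  → 185376 zł
  Less energy credit 91000 zł → 94376 zł

Supplementary minimum tax:
  Adjusted income: 664600 zł + 46900 zł + 217700 zł + 45400 zł + 139700 zł = 1114300 zł
  Exemption: 25% × (1114300 zł − 682000 zł) = 108075 zł ≥ 91000 zł, so the exemption is fully phased out
  Base: 1114300 zł − 0 zł = 1114300 zł
  1114300 zł × 25% = 278575 zł

278575 zł > 94376 zł, so the supplementary minimum tax is the binding amount.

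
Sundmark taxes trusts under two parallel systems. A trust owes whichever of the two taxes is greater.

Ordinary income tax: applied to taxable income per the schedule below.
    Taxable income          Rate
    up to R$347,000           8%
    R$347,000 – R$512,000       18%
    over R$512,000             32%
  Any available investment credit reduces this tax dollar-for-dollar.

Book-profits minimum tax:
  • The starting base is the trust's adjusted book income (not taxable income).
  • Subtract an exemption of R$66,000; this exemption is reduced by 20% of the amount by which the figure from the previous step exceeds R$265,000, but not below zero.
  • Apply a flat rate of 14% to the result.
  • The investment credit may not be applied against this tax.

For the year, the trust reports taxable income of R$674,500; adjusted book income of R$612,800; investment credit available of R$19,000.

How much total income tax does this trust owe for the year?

Book-profits minimum tax:
  Base (adjusted book income): R$612,800
  Exemption: 20% × (R$612,800 − R$265,000) = R$69,560 ≥ R$66,000, so the exemption is fully phased out
  Base: R$612,800 − R$0 = R$612,800
  R$612,800 × 14% = R$85,792

Ordinary income tax:
  R$347,000 × 8% = R$27,760
  R$165,000 × 18% = R$29,700
  R$162,500 × 32% = R$52,000
  → R$109,460
  Less investment credit R$19,000 → R$90,460

R$90,460 > R$85,792, so the ordinary income tax governs.

R$90,460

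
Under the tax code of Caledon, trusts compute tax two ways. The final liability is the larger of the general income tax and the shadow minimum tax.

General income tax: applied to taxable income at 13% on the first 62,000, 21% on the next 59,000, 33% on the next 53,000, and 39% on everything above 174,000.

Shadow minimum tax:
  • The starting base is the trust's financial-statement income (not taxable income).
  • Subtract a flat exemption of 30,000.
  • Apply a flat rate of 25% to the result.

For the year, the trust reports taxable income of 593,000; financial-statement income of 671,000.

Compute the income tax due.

General income tax:
  62,000 × 13% = 8,060
  59,000 × 21% = 12,390
  53,000 × 33% = 17,490
  419,000 × 39% = 163,410
  → 201,350

Shadow minimum tax:
  Base (financial-statement income): 671,000
  Less exemption 30,000 → base 641,000
  641,000 × 25% = 160,250

201,350 > 160,250, so the general income tax governs.

201,350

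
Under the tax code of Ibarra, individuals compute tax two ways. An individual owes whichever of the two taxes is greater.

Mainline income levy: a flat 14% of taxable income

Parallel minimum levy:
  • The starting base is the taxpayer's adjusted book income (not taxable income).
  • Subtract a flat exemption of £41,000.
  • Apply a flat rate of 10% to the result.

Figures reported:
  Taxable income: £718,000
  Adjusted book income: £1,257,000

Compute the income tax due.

Parallel minimum levy:
  Base (adjusted book income): £1,257,000
  Less exemption £41,000 → base £1,216,000
  £1,216,000 × 10% = £121,600

Mainline income levy:
  £718,000 × 14% = £100,520

£121,600 > £100,520, so the parallel minimum levy is the binding amount.

£121,600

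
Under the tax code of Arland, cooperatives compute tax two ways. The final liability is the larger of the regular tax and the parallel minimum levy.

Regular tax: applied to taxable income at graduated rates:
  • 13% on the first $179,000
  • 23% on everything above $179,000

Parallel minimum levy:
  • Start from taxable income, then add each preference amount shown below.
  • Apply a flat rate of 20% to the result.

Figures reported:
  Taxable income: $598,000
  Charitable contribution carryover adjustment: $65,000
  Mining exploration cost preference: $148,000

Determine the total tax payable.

$162,200

Parallel minimum levy:
  Adjusted income: $598,000 + $65,000 + $148,000 = $811,000
  $811,000 × 20% = $162,200

Regular tax:
  $179,000 × 13% = $23,270
  $419,000 × 23% = $96,370
  → $119,640

$162,200 > $119,640, so the parallel minimum levy is the binding amount.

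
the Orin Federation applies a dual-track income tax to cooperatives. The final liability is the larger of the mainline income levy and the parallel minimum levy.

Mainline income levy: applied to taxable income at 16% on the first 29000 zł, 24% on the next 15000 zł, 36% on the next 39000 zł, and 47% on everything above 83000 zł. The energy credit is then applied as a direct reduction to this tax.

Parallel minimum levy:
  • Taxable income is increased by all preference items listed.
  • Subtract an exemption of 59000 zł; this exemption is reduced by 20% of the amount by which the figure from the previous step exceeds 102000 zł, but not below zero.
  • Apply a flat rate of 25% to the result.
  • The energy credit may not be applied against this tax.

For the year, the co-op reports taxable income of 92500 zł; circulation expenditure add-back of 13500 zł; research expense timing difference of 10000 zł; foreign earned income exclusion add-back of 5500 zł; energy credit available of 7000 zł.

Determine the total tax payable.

19745 zł

Parallel minimum levy:
  Adjusted income: 92500 zł + 13500 zł + 10000 zł + 5500 zł = 121500 zł
  Exemption: 59000 zł − 20% × (121500 zł − 102000 zł) = 59000 zł − 3900 zł = 55100 zł
  Base: 121500 zł − 55100 zł = 66400 zł
  66400 zł × 25% = 16600 zł

Mainline income levy:
  29000 zł × 16% = 4640 zł
  15000 zł × 24% = 3600 zł
  39000 zł × 36% = 14040 zł
  9500 zł × 47% = 4465 zł
  → 26745 zł
  Less energy credit 7000 zł → 19745 zł

19745 zł > 16600 zł, so the mainline income levy governs.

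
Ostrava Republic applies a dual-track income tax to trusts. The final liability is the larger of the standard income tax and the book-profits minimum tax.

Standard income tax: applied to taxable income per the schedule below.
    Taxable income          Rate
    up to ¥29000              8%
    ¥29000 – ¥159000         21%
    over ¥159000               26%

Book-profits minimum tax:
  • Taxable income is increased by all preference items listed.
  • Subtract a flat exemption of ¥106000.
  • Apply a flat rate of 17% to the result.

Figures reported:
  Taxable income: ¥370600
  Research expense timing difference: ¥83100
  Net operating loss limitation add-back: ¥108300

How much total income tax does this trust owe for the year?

Book-profits minimum tax:
  Adjusted income: ¥370600 + ¥83100 + ¥108300 = ¥562000
  Less exemption ¥106000 → base ¥456000
  ¥456000 × 17% = ¥77520

Standard income tax:
  ¥29000 × 8% = ¥2320
  ¥130000 × 21% = ¥27300
  ¥211600 × 26% = ¥55016
  → ¥84636

¥84636 > ¥77520, so the standard income tax governs.

¥84636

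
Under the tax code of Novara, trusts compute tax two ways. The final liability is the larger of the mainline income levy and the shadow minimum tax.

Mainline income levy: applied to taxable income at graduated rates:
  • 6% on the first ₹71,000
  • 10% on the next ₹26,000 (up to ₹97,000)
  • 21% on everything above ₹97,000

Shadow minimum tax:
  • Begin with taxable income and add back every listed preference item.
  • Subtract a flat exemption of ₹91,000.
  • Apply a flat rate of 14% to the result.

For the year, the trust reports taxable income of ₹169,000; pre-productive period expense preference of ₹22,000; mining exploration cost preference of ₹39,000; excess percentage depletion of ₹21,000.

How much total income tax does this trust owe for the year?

Shadow minimum tax:
  Adjusted income: ₹169,000 + ₹22,000 + ₹39,000 + ₹21,000 = ₹251,000
  Less exemption ₹91,000 → base ₹160,000
  ₹160,000 × 14% = ₹22,400

Mainline income levy:
  ₹71,000 × 6% = ₹4,260
  ₹26,000 × 10% = ₹2,600
  ₹72,000 × 21% = ₹15,120
  → ₹21,980

₹22,400 > ₹21,980, so the shadow minimum tax is the binding amount.

₹22,400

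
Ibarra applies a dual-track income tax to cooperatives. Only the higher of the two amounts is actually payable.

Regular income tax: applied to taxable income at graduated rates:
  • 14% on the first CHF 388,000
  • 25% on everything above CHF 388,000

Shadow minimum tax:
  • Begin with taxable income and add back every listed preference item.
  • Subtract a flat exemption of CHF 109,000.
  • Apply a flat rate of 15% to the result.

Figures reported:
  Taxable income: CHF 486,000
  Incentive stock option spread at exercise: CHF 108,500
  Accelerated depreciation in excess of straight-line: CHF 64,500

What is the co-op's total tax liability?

Shadow minimum tax:
  Adjusted income: CHF 486,000 + CHF 108,500 + CHF 64,500 = CHF 659,000
  Less exemption CHF 109,000 → base CHF 550,000
  CHF 550,000 × 15% = CHF 82,500

Regular income tax:
  CHF 388,000 × 14% = CHF 54,320
  CHF 98,000 × 25% = CHF 24,500
  → CHF 78,820

CHF 82,500 > CHF 78,820, so the shadow minimum tax is the binding amount.

CHF 82,500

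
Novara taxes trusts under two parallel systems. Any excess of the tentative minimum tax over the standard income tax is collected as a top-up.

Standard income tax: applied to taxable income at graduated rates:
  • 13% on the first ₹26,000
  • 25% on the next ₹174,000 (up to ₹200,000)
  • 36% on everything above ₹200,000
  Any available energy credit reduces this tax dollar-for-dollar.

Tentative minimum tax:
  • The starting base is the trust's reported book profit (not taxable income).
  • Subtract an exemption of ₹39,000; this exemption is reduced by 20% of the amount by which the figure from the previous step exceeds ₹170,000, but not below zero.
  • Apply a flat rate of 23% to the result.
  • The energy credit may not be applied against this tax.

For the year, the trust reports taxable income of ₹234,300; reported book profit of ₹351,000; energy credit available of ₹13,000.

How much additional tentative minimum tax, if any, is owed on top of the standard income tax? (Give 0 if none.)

₹33,858

Standard income tax:
  ₹26,000 × 13% = ₹3,380
  ₹174,000 × 25% = ₹43,500
  ₹34,300 × 36% = ₹12,348
  → ₹59,228
  Less energy credit ₹13,000 → ₹46,228

Tentative minimum tax:
  Base (reported book profit): ₹351,000
  Exemption: ₹39,000 − 20% × (₹351,000 − ₹170,000) = ₹39,000 − ₹36,200 = ₹2,800
  Base: ₹351,000 − ₹2,800 = ₹348,200
  ₹348,200 × 23% = ₹80,086

Excess of tentative minimum tax over standard income tax: ₹80,086 − ₹46,228 = ₹33,858.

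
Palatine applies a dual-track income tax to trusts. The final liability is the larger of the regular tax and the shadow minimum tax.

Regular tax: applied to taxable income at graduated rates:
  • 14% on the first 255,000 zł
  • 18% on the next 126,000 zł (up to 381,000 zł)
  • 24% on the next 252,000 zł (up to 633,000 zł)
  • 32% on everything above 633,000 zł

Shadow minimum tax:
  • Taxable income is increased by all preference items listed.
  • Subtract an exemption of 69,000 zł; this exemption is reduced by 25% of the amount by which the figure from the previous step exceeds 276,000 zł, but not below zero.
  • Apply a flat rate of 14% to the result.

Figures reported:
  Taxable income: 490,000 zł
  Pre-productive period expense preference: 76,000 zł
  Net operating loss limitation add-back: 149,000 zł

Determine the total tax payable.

Regular tax:
  255,000 zł × 14% = 35,700 zł
  126,000 zł × 18% = 22,680 zł
  109,000 zł × 24% = 26,160 zł
  → 84,540 zł

Shadow minimum tax:
  Adjusted income: 490,000 zł + 76,000 zł + 149,000 zł = 715,000 zł
  Exemption: 25% × (715,000 zł − 276,000 zł) = 109,750 zł ≥ 69,000 zł, so the exemption is fully phased out
  Base: 715,000 zł − 0 zł = 715,000 zł
  715,000 zł × 14% = 100,100 zł

100,100 zł > 84,540 zł, so the shadow minimum tax is the binding amount.

100,100 zł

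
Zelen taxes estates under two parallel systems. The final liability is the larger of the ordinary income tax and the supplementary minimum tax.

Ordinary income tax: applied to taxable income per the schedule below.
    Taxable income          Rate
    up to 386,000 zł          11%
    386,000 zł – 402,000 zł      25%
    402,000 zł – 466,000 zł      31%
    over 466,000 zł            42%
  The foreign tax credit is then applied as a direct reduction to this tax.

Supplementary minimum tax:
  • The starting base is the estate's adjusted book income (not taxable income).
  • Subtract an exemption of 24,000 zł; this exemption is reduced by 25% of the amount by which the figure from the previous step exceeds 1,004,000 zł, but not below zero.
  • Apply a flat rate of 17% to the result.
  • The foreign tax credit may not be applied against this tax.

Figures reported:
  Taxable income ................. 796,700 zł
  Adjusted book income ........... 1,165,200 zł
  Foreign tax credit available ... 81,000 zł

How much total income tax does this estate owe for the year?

Ordinary income tax:
  386,000 zł × 11% = 42,460 zł
  16,000 zł × 25% = 4,000 zł
  64,000 zł × 31% = 19,840 zł
  330,700 zł × 42% = 138,894 zł
  → 205,194 zł
  Less foreign tax credit 81,000 zł → 124,194 zł

Supplementary minimum tax:
  Base (adjusted book income): 1,165,200 zł
  Exemption: 25% × (1,165,200 zł − 1,004,000 zł) = 40,300 zł ≥ 24,000 zł, so the exemption is fully phased out
  Base: 1,165,200 zł − 0 zł = 1,165,200 zł
  1,165,200 zł × 17% = 198,084 zł

198,084 zł > 124,194 zł, so the supplementary minimum tax is the binding amount.

198,084 zł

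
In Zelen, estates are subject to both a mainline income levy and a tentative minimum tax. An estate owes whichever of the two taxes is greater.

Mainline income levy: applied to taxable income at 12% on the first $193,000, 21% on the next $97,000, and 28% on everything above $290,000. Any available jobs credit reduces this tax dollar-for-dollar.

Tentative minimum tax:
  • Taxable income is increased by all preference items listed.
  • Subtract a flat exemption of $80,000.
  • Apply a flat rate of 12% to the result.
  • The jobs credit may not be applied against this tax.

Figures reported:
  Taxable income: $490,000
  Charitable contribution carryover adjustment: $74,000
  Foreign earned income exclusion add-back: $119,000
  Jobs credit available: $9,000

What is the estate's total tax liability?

Tentative minimum tax:
  Adjusted income: $490,000 + $74,000 + $119,000 = $683,000
  Less exemption $80,000 → base $603,000
  $603,000 × 12% = $72,360

Mainline income levy:
  $193,000 × 12% = $23,160
  $97,000 × 21% = $20,370
  $200,000 × 28% = $56,000
  → $99,530
  Less jobs credit $9,000 → $90,530

$90,530 > $72,360, so the mainline income levy governs.

$90,530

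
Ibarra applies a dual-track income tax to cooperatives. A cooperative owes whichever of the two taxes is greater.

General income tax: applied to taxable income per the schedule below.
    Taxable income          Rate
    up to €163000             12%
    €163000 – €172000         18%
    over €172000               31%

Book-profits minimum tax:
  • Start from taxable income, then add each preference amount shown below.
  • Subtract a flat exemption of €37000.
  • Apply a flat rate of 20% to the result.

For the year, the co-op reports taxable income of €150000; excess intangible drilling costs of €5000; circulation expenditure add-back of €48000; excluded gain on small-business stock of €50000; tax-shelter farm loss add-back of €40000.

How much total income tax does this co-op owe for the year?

€51200

Book-profits minimum tax:
  Adjusted income: €150000 + €5000 + €48000 + €50000 + €40000 = €293000
  Less exemption €37000 → base €256000
  €256000 × 20% = €51200

General income tax:
  €150000 × 12% = €18000

€51200 > €18000, so the book-profits minimum tax is the binding amount.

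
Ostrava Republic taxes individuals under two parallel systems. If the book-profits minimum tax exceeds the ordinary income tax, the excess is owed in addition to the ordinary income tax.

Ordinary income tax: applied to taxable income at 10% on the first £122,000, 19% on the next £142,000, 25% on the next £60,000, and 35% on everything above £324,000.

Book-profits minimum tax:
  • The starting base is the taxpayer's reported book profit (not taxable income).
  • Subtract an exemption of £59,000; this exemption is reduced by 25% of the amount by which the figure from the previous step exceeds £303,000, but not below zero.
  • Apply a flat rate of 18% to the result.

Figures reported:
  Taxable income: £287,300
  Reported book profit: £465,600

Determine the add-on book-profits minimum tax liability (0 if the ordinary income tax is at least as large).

£35,500

Book-profits minimum tax:
  Base (reported book profit): £465,600
  Exemption: £59,000 − 25% × (£465,600 − £303,000) = £59,000 − £40,650 = £18,350
  Base: £465,600 − £18,350 = £447,250
  £447,250 × 18% = £80,505

Ordinary income tax:
  £122,000 × 10% = £12,200
  £142,000 × 19% = £26,980
  £23,300 × 25% = £5,825
  → £45,005

Excess of book-profits minimum tax over ordinary income tax: £80,505 − £45,005 = £35,500.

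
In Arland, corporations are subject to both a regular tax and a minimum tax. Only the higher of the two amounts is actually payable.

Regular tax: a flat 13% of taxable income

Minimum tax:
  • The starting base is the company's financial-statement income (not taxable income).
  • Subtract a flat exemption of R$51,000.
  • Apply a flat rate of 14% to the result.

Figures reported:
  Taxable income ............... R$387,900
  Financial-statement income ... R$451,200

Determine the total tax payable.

R$56,028

Regular tax:
  R$387,900 × 13% = R$50,427

Minimum tax:
  Base (financial-statement income): R$451,200
  Less exemption R$51,000 → base R$400,200
  R$400,200 × 14% = R$56,028

R$56,028 > R$50,427, so the minimum tax is the binding amount.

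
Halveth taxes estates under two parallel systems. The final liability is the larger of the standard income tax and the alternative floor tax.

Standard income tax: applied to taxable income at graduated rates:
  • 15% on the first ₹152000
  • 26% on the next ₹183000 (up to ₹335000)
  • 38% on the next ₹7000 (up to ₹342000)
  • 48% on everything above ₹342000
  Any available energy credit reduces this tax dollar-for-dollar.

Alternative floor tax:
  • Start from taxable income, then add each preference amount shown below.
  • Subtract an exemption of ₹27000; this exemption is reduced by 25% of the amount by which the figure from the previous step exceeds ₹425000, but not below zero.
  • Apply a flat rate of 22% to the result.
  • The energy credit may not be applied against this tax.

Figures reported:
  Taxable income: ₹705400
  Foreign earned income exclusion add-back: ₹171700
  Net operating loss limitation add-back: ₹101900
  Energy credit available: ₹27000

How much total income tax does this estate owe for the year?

Alternative floor tax:
  Adjusted income: ₹705400 + ₹171700 + ₹101900 = ₹979000
  Exemption: 25% × (₹979000 − ₹425000) = ₹138500 ≥ ₹27000, so the exemption is fully phased out
  Base: ₹979000 − ₹0 = ₹979000
  ₹979000 × 22% = ₹215380

Standard income tax:
  ₹152000 × 15% = ₹22800
  ₹183000 × 26% = ₹47580
  ₹7000 × 38% = ₹2660
  ₹363400 × 48% = ₹174432
  → ₹247472
  Less energy credit ₹27000 → ₹220472

₹220472 > ₹215380, so the standard income tax governs.

₹220472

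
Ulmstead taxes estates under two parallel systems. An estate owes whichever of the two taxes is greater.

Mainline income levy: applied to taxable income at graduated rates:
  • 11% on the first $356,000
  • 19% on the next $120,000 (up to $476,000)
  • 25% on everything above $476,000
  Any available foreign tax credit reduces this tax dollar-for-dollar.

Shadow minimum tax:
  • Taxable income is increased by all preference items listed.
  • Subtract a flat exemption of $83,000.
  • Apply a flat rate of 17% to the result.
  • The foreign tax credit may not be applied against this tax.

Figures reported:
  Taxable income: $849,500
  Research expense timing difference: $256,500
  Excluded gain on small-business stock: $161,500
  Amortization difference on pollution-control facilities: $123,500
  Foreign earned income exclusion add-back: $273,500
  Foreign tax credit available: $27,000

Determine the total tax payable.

Shadow minimum tax:
  Adjusted income: $849,500 + $256,500 + $161,500 + $123,500 + $273,500 = $1,664,500
  Less exemption $83,000 → base $1,581,500
  $1,581,500 × 17% = $268,855

Mainline income levy:
  $356,000 × 11% = $39,160
  $120,000 × 19% = $22,800
  $373,500 × 25% = $93,375
  → $155,335
  Less foreign tax credit $27,000 → $128,335

$268,855 > $128,335, so the shadow minimum tax is the binding amount.

$268,855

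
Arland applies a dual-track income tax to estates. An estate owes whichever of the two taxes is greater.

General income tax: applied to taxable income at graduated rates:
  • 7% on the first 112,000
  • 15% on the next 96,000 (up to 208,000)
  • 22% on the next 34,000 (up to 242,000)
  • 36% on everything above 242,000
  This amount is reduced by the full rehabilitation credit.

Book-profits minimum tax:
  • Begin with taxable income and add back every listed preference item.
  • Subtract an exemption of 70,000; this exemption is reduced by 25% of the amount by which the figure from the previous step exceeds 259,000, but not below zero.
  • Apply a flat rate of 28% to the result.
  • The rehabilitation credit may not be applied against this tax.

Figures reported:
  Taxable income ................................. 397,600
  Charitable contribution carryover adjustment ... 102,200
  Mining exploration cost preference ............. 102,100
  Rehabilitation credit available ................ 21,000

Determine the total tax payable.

168,532

Book-profits minimum tax:
  Adjusted income: 397,600 + 102,200 + 102,100 = 601,900
  Exemption: 25% × (601,900 − 259,000) = 85,725 ≥ 70,000, so the exemption is fully phased out
  Base: 601,900 − 0 = 601,900
  601,900 × 28% = 168,532

General income tax:
  112,000 × 7% = 7,840
  96,000 × 15% = 14,400
  34,000 × 22% = 7,480
  155,600 × 36% = 56,016
  → 85,736
  Less rehabilitation credit 21,000 → 64,736

168,532 > 64,736, so the book-profits minimum tax is the binding amount.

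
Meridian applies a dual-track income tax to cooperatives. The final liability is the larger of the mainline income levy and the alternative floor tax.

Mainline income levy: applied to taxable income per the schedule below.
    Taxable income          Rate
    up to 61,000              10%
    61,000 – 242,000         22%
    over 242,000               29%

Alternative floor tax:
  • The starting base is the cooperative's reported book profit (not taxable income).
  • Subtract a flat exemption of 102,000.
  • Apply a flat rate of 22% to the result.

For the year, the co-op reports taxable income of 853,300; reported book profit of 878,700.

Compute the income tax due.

223,197

Mainline income levy:
  61,000 × 10% = 6,100
  181,000 × 22% = 39,820
  611,300 × 29% = 177,277
  → 223,197

Alternative floor tax:
  Base (reported book profit): 878,700
  Less exemption 102,000 → base 776,700
  776,700 × 22% = 170,874

223,197 > 170,874, so the mainline income levy governs.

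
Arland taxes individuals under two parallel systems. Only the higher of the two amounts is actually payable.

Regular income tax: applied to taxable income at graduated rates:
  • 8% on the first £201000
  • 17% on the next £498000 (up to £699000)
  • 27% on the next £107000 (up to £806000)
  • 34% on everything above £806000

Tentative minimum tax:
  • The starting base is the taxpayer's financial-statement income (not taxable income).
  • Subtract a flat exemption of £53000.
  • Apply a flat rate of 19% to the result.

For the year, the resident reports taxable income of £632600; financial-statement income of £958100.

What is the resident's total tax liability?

£171969

Regular income tax:
  £201000 × 8% = £16080
  £431600 × 17% = £73372
  → £89452

Tentative minimum tax:
  Base (financial-statement income): £958100
  Less exemption £53000 → base £905100
  £905100 × 19% = £171969

£171969 > £89452, so the tentative minimum tax is the binding amount.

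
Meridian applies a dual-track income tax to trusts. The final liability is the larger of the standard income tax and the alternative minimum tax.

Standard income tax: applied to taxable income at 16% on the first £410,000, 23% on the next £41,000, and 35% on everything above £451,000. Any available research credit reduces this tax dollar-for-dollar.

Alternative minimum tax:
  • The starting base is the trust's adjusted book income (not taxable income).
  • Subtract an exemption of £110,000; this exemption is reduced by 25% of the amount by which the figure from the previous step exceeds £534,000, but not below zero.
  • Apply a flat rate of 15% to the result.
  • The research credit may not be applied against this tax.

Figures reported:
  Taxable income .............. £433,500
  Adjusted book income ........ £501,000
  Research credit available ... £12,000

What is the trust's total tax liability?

Standard income tax:
  £410,000 × 16% = £65,600
  £23,500 × 23% = £5,405
  → £71,005
  Less research credit £12,000 → £59,005

Alternative minimum tax:
  Base (adjusted book income): £501,000
  Exemption: £501,000 ≤ £534,000, so full £110,000 applies
  Base: £501,000 − £110,000 = £391,000
  £391,000 × 15% = £58,650

£59,005 > £58,650, so the standard income tax governs.

£59,005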